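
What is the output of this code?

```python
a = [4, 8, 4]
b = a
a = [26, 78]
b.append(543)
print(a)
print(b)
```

Key concept: rebinding vs mutation: a is rebound to a new list, b still points at the original.
Step by step:
`a = [4, 8, 4]` → a = [4, 8, 4]
`b = a` → b = [4, 8, 4] (same object as a)
`a = [26, 78]` → a = [26, 78]
`b.append(543)` → b = [4, 8, 4, 543]
`print(a)` → prints [26, 78]
`print(b)` → prints [4, 8, 4, 543]

Answer:
[26, 78]
[4, 8, 4, 543]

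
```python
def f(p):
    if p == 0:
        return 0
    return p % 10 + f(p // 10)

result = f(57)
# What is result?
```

Sum of digits of 57: 7 + 5 = 12

Answer: 12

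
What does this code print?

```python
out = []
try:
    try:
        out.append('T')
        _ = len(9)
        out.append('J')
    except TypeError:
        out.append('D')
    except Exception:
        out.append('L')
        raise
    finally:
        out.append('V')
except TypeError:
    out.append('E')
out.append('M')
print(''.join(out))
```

Execution trace: 'T' (inner try body) → 'D' (inner except TypeError) → 'V' (inner finally) → 'M' (after the try/except). Output: TDVM

Answer: TDVM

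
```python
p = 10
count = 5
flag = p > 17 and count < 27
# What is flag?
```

Trace:
`p = 10` → p = 10
`count = 5` → count = 5
`flag = p > 17 and count < 27` → flag = False
So flag = False

Answer: False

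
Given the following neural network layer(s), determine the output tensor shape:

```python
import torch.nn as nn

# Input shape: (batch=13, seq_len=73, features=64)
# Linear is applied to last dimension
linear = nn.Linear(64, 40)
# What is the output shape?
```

Input: (13, 73, 64) -> Output: (13, 73, 40)

Answer: (13, 73, 40)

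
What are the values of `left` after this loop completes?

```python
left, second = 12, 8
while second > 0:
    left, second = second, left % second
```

GCD of 12 and 8
`left` takes the values: 12 → 8 → 4

Answer: 4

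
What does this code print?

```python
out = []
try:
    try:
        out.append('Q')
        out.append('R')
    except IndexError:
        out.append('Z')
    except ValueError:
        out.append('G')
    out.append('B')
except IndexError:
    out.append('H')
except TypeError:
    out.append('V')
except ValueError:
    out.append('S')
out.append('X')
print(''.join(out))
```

Execution trace: 'Q' (inner try body) → 'R' (inner try body, no exception) → 'B' (try body, no exception) → 'X' (after the try/except). Output: QRBX

Answer: QRBX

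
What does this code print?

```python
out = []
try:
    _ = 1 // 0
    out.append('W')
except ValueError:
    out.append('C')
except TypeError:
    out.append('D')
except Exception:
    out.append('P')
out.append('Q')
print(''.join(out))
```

Execution trace: 'P' (except Exception) → 'Q' (after the try/except). Output: PQ

Answer: PQ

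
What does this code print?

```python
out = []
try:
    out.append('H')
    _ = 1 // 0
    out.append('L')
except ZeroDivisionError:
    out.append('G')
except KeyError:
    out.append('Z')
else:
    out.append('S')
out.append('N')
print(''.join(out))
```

Execution trace: 'H' (try body) → 'G' (except ZeroDivisionError) → 'N' (after the try/except). Output: HGN

Answer: HGN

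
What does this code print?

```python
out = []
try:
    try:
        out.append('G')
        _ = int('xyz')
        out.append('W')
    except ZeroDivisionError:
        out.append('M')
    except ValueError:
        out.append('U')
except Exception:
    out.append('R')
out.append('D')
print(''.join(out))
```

Execution trace: 'G' (inner try body) → 'U' (inner except ValueError) → 'D' (after the try/except). Output: GUD

Answer: GUD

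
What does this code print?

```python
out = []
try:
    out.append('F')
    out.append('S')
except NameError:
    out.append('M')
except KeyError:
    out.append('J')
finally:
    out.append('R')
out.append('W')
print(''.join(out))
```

Execution trace: 'F' (try body) → 'S' (try body, no exception) → 'R' (finally) → 'W' (after the try/except). Output: FSRW

Answer: FSRW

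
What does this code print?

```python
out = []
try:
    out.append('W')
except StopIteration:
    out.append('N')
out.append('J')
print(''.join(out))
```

Execution trace: 'W' (try body, no exception) → 'J' (after the try/except). Output: WJ

Answer: WJ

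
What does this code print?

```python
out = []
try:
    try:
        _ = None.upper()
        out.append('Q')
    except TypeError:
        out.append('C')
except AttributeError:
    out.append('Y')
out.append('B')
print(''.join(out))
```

Execution trace: 'Y' (outer except AttributeError) → 'B' (after the try/except). Output: YB

Answer: YB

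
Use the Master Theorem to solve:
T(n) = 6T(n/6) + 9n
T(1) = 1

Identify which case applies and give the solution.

a=6, b=6, f(n)=9n. log_6(6) = 1. Since c=1 = 1, Case 2 applies: T(n) = Θ(n^log_b(a) · log n) = O(n log n).

Answer: O(n log n) - Case 2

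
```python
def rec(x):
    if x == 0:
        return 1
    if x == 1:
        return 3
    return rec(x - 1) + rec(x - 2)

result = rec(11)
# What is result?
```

Build up from base cases: rec(0)=1, rec(1)=3, rec(2)=4, rec(3)=7, rec(4)=11, rec(5)=18, rec(6)=29, ..., rec(11)=322

Answer: 322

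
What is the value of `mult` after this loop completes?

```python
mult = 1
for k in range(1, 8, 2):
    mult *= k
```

Product of 1, 3, 5, ... up to 7
`mult` takes the values: 1 → 3 → 15 → 105

Answer: 105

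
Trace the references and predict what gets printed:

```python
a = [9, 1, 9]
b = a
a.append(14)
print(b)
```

Key concept: basic list aliasing.
Step by step:
`a = [9, 1, 9]` → a = [9, 1, 9]
`b = a` → b = [9, 1, 9] (same object as a)
`a.append(14)` → a = [9, 1, 9, 14] (same object as b); b = [9, 1, 9, 14] (same object as a)
`print(b)` → prints [9, 1, 9, 14]

Answer: [9, 1, 9, 14]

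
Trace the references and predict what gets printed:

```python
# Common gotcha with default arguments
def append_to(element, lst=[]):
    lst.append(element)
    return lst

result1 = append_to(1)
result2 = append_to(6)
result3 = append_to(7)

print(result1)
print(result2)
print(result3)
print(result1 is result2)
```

Key concept: mutable default argument gotcha.
Step by step:
`result1 = append_to(1)` → result1 = [1]
`result2 = append_to(6)` → result1 = [1, 6] (same object as result2); result2 = [1, 6] (same object as result1)
`result3 = append_to(7)` → result1 = [1, 6, 7] (same object as result2, result3); result2 = [1, 6, 7] (same object as result1, result3); result3 = [1, 6, 7] (same object as result1, result2)
`print(result1)` → prints [1, 6, 7]
`print(result2)` → prints [1, 6, 7]
`print(result3)` → prints [1, 6, 7]
`print(result1 is result2)` → prints True

Answer:
[1, 6, 7]
[1, 6, 7]
[1, 6, 7]
True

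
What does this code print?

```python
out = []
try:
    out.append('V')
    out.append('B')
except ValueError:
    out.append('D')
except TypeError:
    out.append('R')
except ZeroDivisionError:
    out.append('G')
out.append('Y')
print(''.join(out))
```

Execution trace: 'V' (try body) → 'B' (try body, no exception) → 'Y' (after the try/except). Output: VBY

Answer: VBY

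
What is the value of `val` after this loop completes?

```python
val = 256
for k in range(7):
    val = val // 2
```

Halve 7 times: 256 // 2^7 = 2
`val` takes the values: 256 → 128 → 64 → 32 → 16 → 8 → 4 → 2

Answer: 2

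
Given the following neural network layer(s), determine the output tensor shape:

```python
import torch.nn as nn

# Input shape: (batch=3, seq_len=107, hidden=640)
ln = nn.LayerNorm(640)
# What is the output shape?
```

Input: (3, 107, 640) -> Output: (3, 107, 640)

Answer: (3, 107, 640)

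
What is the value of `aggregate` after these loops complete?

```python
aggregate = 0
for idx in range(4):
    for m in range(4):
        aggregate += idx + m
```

Sum of all idx+m for idx,m in 4x4
`aggregate` takes the values: 0 → 1 → 3 → 6 → 7 → 9 → 12 → 16 → 18 → 21 → 25 → 30 → 33 → 37 → 42 → 48

Answer: 48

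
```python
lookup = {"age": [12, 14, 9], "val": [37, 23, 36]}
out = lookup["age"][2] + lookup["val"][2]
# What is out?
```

Trace:
`lookup = {"age": [12, 14, 9], "val": [37, 23, 36]}` → lookup = {'age': [12, 14, 9], 'val': [37, 23, 36]}
`out = lookup["age"][2] + lookup["val"][2]` → out = 45
So out = 45

Answer: 45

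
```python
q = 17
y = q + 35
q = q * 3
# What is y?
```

Trace:
`q = 17` → q = 17
`y = q + 35` → y = 52
`q = q * 3` → q = 51
So y = 52

Answer: 52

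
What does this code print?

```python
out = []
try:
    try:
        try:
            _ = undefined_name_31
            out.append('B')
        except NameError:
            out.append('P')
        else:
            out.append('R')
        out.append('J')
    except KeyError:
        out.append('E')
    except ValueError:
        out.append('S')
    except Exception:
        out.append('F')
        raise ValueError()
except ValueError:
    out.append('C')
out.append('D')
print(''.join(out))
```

Execution trace: 'P' (inner except NameError) → 'J' (try body, no exception) → 'D' (after the try/except). Output: PJD

Answer: PJD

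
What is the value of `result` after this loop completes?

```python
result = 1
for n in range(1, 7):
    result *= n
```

6! = 720
`result` takes the values: 1 → 2 → 6 → 24 → 120 → 720

Answer: 720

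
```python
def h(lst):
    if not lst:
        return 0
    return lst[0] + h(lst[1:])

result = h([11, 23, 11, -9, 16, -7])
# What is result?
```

11 + 23 + 11 + (-9) + 16 + (-7) + 0 = 45

Answer: 45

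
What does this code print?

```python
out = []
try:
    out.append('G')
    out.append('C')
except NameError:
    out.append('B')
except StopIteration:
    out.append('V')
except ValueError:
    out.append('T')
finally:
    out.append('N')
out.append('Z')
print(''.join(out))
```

Execution trace: 'G' (try body) → 'C' (try body, no exception) → 'N' (finally) → 'Z' (after the try/except). Output: GCNZ

Answer: GCNZ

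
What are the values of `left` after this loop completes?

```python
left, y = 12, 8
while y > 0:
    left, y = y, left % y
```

GCD of 12 and 8
`left` takes the values: 12 → 8 → 4

Answer: 4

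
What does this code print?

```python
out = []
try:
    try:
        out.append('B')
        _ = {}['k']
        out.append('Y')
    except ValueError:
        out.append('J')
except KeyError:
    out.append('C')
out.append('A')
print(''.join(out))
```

Execution trace: 'B' (try body) → 'C' (outer except KeyError) → 'A' (after the try/except). Output: BCA

Answer: BCA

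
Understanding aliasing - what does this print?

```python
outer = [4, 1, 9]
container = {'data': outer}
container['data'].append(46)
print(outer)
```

Key concept: dict holds reference to list.
Step by step:
`outer = [4, 1, 9]` → outer = [4, 1, 9]
`container = {'data': outer}` → container = {'data': [4, 1, 9]}
`container['data'].append(46)` → outer = [4, 1, 9, 46]; container = {'data': [4, 1, 9, 46]}
`print(outer)` → prints [4, 1, 9, 46]

Answer: [4, 1, 9, 46]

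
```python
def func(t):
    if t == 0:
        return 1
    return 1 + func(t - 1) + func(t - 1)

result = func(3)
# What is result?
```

func(t) = 1 + 2·func(t-1), func(0)=1. Closed form: (1+1)·2^3 - 1 = 15.

Answer: 15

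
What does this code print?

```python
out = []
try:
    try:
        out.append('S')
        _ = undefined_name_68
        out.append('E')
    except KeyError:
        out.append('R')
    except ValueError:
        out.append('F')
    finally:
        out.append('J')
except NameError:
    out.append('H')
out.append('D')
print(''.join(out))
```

Execution trace: 'S' (try body) → 'J' (finally) → 'H' (outer except NameError) → 'D' (after the try/except). Output: SJHD

Answer: SJHD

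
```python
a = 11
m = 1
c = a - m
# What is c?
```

Trace:
`a = 11` → a = 11
`m = 1` → m = 1
`c = a - m` → c = 10
So c = 10

Answer: 10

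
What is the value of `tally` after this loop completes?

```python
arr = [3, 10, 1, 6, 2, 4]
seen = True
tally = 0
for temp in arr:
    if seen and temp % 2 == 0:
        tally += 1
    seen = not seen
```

Count even values at even positions
`tally` takes the values: 0 → 1

Answer: 1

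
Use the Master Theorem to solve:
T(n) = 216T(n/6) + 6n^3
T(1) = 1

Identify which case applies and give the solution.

a=216, b=6, f(n)=6n^3. log_6(216) = 3. Since c=3 = 3, Case 2 applies: T(n) = Θ(n^log_b(a) · log n) = O(n^3 log n).

Answer: O(n^3 log n) - Case 2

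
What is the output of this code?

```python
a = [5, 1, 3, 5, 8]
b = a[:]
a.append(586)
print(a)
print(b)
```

Key concept: slice [:] creates copy.
Step by step:
`a = [5, 1, 3, 5, 8]` → a = [5, 1, 3, 5, 8]
`b = a[:]` → b = [5, 1, 3, 5, 8]
`a.append(586)` → a = [5, 1, 3, 5, 8, 586]
`print(a)` → prints [5, 1, 3, 5, 8, 586]
`print(b)` → prints [5, 1, 3, 5, 8]

Answer:
[5, 1, 3, 5, 8, 586]
[5, 1, 3, 5, 8]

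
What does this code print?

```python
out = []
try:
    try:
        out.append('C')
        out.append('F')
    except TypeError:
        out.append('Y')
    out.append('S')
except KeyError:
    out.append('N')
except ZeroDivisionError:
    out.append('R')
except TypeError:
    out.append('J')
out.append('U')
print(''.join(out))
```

Execution trace: 'C' (inner try body) → 'F' (inner try body, no exception) → 'S' (try body, no exception) → 'U' (after the try/except). Output: CFSU

Answer: CFSU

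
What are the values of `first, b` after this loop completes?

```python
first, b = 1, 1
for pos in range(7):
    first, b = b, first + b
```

Fibonacci: after 7 iterations
`first, b` takes the values: (1, 1) → (1, 2) → (2, 3) → (3, 5) → (5, 8) → (8, 13) → (13, 21) → (21, 34)

Answer: 21, 34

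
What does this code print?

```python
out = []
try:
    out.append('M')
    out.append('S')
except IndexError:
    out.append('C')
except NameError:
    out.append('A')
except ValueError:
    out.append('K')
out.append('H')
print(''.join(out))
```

Execution trace: 'M' (try body) → 'S' (try body, no exception) → 'H' (after the try/except). Output: MSH

Answer: MSH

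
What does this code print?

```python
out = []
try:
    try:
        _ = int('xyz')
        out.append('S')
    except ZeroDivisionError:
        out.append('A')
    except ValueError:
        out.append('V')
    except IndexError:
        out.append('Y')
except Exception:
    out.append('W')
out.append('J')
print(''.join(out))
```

Execution trace: 'V' (inner except ValueError) → 'J' (after the try/except). Output: VJ

Answer: VJ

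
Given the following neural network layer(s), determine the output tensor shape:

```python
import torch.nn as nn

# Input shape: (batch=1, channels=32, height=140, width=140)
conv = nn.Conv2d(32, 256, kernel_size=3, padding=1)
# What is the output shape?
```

Input: (1, 32, 140, 140) -> Output: (1, 256, 140, 140)

Answer: (1, 256, 140, 140)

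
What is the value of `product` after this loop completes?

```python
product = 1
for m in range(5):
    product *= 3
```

3^5 = 243
`product` takes the values: 1 → 3 → 9 → 27 → 81 → 243

Answer: 243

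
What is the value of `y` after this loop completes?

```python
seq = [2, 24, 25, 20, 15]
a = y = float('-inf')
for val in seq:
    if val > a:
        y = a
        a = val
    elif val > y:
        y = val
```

Second largest (with repeats) in [2, 24, 25, 20, 15]
`y` takes the values: -inf → 2 → 24

Answer: 24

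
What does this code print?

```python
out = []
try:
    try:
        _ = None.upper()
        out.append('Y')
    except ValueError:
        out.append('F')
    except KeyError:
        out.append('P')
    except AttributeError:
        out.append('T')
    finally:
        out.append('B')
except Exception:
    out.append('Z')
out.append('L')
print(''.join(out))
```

Execution trace: 'T' (inner except AttributeError) → 'B' (inner finally) → 'L' (after the try/except). Output: TBL

Answer: TBL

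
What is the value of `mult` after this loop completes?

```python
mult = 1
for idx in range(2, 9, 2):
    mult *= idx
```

Product of even numbers 2 to 8
`mult` takes the values: 1 → 2 → 8 → 48 → 384

Answer: 384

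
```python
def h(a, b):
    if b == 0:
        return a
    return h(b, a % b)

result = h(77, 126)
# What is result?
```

h(77, 126) -> h(126, 77) -> h(77, 49) -> h(49, 28) -> h(28, 21) -> h(21, 7) -> h(7, 0) -> 7

Answer: 7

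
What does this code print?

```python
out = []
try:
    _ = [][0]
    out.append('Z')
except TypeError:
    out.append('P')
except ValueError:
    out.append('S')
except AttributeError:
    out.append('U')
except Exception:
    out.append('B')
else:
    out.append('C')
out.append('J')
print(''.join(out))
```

Execution trace: 'B' (except Exception) → 'J' (after the try/except). Output: BJ

Answer: BJ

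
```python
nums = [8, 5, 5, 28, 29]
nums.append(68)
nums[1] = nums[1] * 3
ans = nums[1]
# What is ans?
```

Trace:
`nums = [8, 5, 5, 28, 29]` → nums = [8, 5, 5, 28, 29]
`nums.append(68)` → nums = [8, 5, 5, 28, 29, 68]
`nums[1] = nums[1] * 3` → nums = [8, 15, 5, 28, 29, 68]
`ans = nums[1]` → ans = 15
So ans = 15

Answer: 15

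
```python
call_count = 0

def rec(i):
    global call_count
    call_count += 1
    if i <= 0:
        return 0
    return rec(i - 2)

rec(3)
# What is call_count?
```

Linear recursion stepping by 2: 3 calls from i=3 down to ≤0.

Answer: 3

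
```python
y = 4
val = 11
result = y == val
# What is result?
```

Trace:
`y = 4` → y = 4
`val = 11` → val = 11
`result = y == val` → result = False
So result = False

Answer: False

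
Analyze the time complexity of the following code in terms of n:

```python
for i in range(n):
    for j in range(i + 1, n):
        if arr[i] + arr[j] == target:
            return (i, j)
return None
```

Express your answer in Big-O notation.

This is Two sum brute force. Time complexity: O(n²).

Answer: O(n²)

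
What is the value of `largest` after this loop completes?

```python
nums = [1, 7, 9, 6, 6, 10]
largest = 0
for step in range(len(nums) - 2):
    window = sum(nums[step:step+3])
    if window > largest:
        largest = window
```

Max sum of 3-element window in [1, 7, 9, 6, 6, 10]
`largest` takes the values: 0 → 17 → 22

Answer: 22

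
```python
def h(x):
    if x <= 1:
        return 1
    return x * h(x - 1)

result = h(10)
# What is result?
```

h(10) = 10 * 9 * 8 * 7 * 6 * 5 * 4 * 3 * 2 * 1 = 3628800

Answer: 3628800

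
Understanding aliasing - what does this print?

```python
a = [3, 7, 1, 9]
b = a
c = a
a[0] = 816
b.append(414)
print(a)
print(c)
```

Key concept: multiple aliases.
Step by step:
`a = [3, 7, 1, 9]` → a = [3, 7, 1, 9]
`b = a` → b = [3, 7, 1, 9] (same object as a)
`c = a` → c = [3, 7, 1, 9] (same object as a, b)
`a[0] = 816` → a = [816, 7, 1, 9] (same object as b, c); b = [816, 7, 1, 9] (same object as a, c); c = [816, 7, 1, 9] (same object as a, b)
`b.append(414)` → a = [816, 7, 1, 9, 414] (same object as b, c); b = [816, 7, 1, 9, 414] (same object as a, c); c = [816, 7, 1, 9, 414] (same object as a, b)
`print(a)` → prints [816, 7, 1, 9, 414]
`print(c)` → prints [816, 7, 1, 9, 414]

Answer:
[816, 7, 1, 9, 414]
[816, 7, 1, 9, 414]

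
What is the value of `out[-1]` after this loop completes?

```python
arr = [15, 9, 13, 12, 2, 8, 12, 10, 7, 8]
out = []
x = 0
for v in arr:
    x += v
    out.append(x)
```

Cumulative sum ends at 96
`out` takes the values: [] → [15] → [15, 24] → [15, 24, 37] → [15, 24, 37, 49] → [15, 24, 37, 49, 51] → [15, 24, 37, 49, 51, 59] → [15, 24, 37, 49, 51, 59, 71] → [15, 24, 37, 49, 51, 59, 71, 81] → [15, 24, 37, 49, 51, 59, 71, 81, 88] → [15, 24, 37, 49, 51, 59, 71, 81, 88, 96]
So `out[-1]` = 96

Answer: 96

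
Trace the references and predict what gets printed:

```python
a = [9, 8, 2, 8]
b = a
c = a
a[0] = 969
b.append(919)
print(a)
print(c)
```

Key concept: multiple aliases.
Step by step:
`a = [9, 8, 2, 8]` → a = [9, 8, 2, 8]
`b = a` → b = [9, 8, 2, 8] (same object as a)
`c = a` → c = [9, 8, 2, 8] (same object as a, b)
`a[0] = 969` → a = [969, 8, 2, 8] (same object as b, c); b = [969, 8, 2, 8] (same object as a, c); c = [969, 8, 2, 8] (same object as a, b)
`b.append(919)` → a = [969, 8, 2, 8, 919] (same object as b, c); b = [969, 8, 2, 8, 919] (same object as a, c); c = [969, 8, 2, 8, 919] (same object as a, b)
`print(a)` → prints [969, 8, 2, 8, 919]
`print(c)` → prints [969, 8, 2, 8, 919]

Answer:
[969, 8, 2, 8, 919]
[969, 8, 2, 8, 919]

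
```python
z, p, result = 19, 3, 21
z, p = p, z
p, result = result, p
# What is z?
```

Trace:
`z, p, result = 19, 3, 21` → z = 19; p = 3; result = 21
`z, p = p, z` → z = 3; p = 19
`p, result = result, p` → p = 21; result = 19
So z = 3

Answer: 3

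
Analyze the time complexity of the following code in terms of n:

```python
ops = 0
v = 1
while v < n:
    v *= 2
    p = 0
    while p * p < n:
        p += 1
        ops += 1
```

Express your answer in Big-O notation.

Each loop level contributes: log n × √n. Multiplying the contributions gives O(√n log n).

Answer: O(√n log n)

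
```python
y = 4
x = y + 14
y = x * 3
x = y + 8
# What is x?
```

Trace:
`y = 4` → y = 4
`x = y + 14` → x = 18
`y = x * 3` → y = 54
`x = y + 8` → x = 62
So x = 62

Answer: 62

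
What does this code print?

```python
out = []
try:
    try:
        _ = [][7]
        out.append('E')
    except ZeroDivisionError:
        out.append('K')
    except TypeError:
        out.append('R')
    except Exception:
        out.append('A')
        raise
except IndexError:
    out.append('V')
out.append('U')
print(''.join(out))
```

Execution trace: 'A' (inner except Exception) → 'V' (outer except IndexError) → 'U' (after the try/except). Output: AVU

Answer: AVU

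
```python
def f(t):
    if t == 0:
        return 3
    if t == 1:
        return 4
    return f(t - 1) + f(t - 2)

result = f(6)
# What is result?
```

Build up from base cases: f(0)=3, f(1)=4, f(2)=7, f(3)=11, f(4)=18, f(5)=29, f(6)=47

Answer: 47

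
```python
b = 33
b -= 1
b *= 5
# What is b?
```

Trace:
`b = 33` → b = 33
`b -= 1` → b = 32
`b *= 5` → b = 160
So b = 160

Answer: 160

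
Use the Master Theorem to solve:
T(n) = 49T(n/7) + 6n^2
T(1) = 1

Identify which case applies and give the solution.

a=49, b=7, f(n)=6n^2. log_7(49) = 2. Since c=2 = 2, Case 2 applies: T(n) = Θ(n^log_b(a) · log n) = O(n^2 log n).

Answer: O(n^2 log n) - Case 2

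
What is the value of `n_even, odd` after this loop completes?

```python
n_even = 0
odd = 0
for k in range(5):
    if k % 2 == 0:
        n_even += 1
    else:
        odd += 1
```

Count evens and odds in range(5)
`n_even, odd` takes the values: (0, 0) → (1, 0) → (1, 1) → (2, 1) → (2, 2) → (3, 2)

Answer: 3, 2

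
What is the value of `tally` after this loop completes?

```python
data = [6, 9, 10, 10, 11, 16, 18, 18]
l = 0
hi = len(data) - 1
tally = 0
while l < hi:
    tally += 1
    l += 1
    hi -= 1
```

Iterations until pointers meet (list length 8)
`tally` takes the values: 0 → 1 → 2 → 3 → 4

Answer: 4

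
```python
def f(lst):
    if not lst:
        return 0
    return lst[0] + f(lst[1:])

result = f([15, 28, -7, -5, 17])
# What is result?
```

15 + 28 + (-7) + (-5) + 17 + 0 = 48

Answer: 48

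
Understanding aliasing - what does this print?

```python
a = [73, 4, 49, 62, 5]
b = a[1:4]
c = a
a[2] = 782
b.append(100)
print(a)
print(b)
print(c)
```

Key concept: slice vs alias.
Step by step:
`a = [73, 4, 49, 62, 5]` → a = [73, 4, 49, 62, 5]
`b = a[1:4]` → b = [4, 49, 62]
`c = a` → c = [73, 4, 49, 62, 5] (same object as a)
`a[2] = 782` → a = [73, 4, 782, 62, 5] (same object as c); c = [73, 4, 782, 62, 5] (same object as a)
`b.append(100)` → b = [4, 49, 62, 100]
`print(a)` → prints [73, 4, 782, 62, 5]
`print(b)` → prints [4, 49, 62, 100]
`print(c)` → prints [73, 4, 782, 62, 5]

Answer:
[73, 4, 782, 62, 5]
[4, 49, 62, 100]
[73, 4, 782, 62, 5]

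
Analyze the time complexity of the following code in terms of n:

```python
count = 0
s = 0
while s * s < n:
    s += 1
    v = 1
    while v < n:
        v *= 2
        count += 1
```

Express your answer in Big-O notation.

Each loop level contributes: √n × log n. Multiplying the contributions gives O(√n log n).

Answer: O(√n log n)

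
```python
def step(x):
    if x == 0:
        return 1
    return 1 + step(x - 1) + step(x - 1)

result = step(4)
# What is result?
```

step(x) = 1 + 2·step(x-1), step(0)=1. Closed form: (1+1)·2^4 - 1 = 31.

Answer: 31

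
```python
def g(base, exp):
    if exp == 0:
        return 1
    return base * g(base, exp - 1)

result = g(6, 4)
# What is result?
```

g(6, 4) = 6 * 6 * 6 * 6 = 1296

Answer: 1296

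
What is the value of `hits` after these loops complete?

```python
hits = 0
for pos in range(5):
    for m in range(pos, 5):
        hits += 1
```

Upper triangle: 5 + 4 + ... + 1
`hits` takes the values: 0 → 1 → 2 → 3 → 4 → 5 → 6 → 7 → 8 → 9 → 10 → 11 → 12 → 13 → 14 → 15

Answer: 15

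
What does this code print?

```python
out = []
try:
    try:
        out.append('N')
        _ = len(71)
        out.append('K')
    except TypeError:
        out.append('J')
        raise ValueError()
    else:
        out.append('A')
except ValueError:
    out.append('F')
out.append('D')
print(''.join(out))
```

Execution trace: 'N' (inner try body) → 'J' (inner except TypeError) → 'F' (outer except ValueError) → 'D' (after the try/except). Output: NJFD

Answer: NJFD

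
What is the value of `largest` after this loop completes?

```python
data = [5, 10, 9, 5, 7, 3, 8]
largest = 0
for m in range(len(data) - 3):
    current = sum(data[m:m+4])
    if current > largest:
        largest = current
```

Max sum of 4-element window in [5, 10, 9, 5, 7, 3, 8]
`largest` takes the values: 0 → 29 → 31

Answer: 31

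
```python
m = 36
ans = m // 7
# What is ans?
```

Trace:
`m = 36` → m = 36
`ans = m // 7` → ans = 5
So ans = 5

Answer: 5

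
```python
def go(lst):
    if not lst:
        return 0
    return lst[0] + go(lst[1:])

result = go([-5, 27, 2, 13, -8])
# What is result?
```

(-5) + 27 + 2 + 13 + (-8) + 0 = 29

Answer: 29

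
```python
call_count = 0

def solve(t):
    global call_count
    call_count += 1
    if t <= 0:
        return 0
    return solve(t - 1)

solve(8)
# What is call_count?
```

Linear recursion stepping by 1: 9 calls from t=8 down to ≤0.

Answer: 9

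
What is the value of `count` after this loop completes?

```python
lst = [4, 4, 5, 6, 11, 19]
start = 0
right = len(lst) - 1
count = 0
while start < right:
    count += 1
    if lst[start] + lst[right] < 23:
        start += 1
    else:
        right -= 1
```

Steps to find pair summing to 23
`count` takes the values: 0 → 1 → 2 → 3 → 4 → 5

Answer: 5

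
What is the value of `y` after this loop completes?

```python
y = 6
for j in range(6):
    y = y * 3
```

Multiply by 3, 6 times: 6 * 3^6 = 4374
`y` takes the values: 6 → 18 → 54 → 162 → 486 → 1458 → 4374

Answer: 4374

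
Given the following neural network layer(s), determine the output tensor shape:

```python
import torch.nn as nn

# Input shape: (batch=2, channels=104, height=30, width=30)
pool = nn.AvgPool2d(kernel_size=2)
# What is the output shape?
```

Input: (2, 104, 30, 30) -> Output: (2, 104, 15, 15)

Answer: (2, 104, 15, 15)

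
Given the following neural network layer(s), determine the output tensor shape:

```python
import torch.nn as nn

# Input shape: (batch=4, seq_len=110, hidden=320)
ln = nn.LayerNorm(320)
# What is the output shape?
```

Input: (4, 110, 320) -> Output: (4, 110, 320)

Answer: (4, 110, 320)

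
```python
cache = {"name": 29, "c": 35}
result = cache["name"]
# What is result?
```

Trace:
`cache = {"name": 29, "c": 35}` → cache = {'name': 29, 'c': 35}
`result = cache["name"]` → result = 29
So result = 29

Answer: 29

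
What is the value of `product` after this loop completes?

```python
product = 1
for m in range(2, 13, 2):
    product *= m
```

Product of even numbers 2 to 12
`product` takes the values: 1 → 2 → 8 → 48 → 384 → 3840 → 46080

Answer: 46080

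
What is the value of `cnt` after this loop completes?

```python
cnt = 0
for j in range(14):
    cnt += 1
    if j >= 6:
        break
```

Loop breaks when j reaches 6, cnt is 7
`cnt` takes the values: 0 → 1 → 2 → 3 → 4 → 5 → 6 → 7

Answer: 7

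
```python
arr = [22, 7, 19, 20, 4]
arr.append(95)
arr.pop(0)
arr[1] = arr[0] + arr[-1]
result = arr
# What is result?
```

Trace:
`arr = [22, 7, 19, 20, 4]` → arr = [22, 7, 19, 20, 4]
`arr.append(95)` → arr = [22, 7, 19, 20, 4, 95]
`arr.pop(0)` → arr = [7, 19, 20, 4, 95]
`arr[1] = arr[0] + arr[-1]` → arr = [7, 102, 20, 4, 95]
`result = arr` → result = [7, 102, 20, 4, 95]
So result = [7, 102, 20, 4, 95]

Answer: [7, 102, 20, 4, 95]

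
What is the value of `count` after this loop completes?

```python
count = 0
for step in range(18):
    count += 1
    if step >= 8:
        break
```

Loop breaks when step reaches 8, count is 9
`count` takes the values: 0 → 1 → 2 → 3 → 4 → 5 → 6 → 7 → 8 → 9

Answer: 9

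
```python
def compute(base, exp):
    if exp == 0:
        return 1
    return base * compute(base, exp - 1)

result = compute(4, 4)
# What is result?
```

compute(4, 4) = 4 * 4 * 4 * 4 = 256

Answer: 256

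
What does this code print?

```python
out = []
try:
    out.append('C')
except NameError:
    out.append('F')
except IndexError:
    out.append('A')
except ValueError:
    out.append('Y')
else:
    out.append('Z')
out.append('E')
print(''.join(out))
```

Execution trace: 'C' (try body, no exception) → 'Z' (else) → 'E' (after the try/except). Output: CZE

Answer: CZE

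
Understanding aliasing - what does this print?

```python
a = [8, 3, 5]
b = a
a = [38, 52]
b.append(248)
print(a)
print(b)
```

Key concept: rebinding vs mutation: a is rebound to a new list, b still points at the original.
Step by step:
`a = [8, 3, 5]` → a = [8, 3, 5]
`b = a` → b = [8, 3, 5] (same object as a)
`a = [38, 52]` → a = [38, 52]
`b.append(248)` → b = [8, 3, 5, 248]
`print(a)` → prints [38, 52]
`print(b)` → prints [8, 3, 5, 248]

Answer:
[38, 52]
[8, 3, 5, 248]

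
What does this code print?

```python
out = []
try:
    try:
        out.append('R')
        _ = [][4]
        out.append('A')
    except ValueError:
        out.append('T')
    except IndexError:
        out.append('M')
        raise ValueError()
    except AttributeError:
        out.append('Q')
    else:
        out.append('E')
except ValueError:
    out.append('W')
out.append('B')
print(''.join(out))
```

Execution trace: 'R' (inner try body) → 'M' (inner except IndexError) → 'W' (outer except ValueError) → 'B' (after the try/except). Output: RMWB

Answer: RMWB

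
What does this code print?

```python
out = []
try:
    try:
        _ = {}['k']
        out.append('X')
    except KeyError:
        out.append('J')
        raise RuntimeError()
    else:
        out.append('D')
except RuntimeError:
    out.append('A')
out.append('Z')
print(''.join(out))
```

Execution trace: 'J' (inner except KeyError) → 'A' (outer except RuntimeError) → 'Z' (after the try/except). Output: JAZ

Answer: JAZ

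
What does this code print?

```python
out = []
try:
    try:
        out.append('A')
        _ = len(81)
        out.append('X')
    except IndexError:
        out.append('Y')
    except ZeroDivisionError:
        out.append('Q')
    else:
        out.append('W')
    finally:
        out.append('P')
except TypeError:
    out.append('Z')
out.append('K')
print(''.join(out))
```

Execution trace: 'A' (try body) → 'P' (finally) → 'Z' (outer except TypeError) → 'K' (after the try/except). Output: APZK

Answer: APZK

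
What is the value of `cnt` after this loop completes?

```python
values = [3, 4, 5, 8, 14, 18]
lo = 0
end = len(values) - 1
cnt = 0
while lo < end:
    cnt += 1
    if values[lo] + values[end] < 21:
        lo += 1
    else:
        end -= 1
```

Steps to find pair summing to 21
`cnt` takes the values: 0 → 1 → 2 → 3 → 4 → 5

Answer: 5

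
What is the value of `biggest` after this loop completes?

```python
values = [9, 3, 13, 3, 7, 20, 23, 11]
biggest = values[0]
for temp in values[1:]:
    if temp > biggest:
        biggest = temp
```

Maximum of [9, 3, 13, 3, 7, 20, 23, 11]
`biggest` takes the values: 9 → 13 → 20 → 23

Answer: 23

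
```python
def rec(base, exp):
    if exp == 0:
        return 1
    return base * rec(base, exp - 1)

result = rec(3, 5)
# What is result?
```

rec(3, 5) = 3 * 3 * 3 * 3 * 3 = 243

Answer: 243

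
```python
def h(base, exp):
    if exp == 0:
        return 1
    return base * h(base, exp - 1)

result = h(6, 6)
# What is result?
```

h(6, 6) = 6 * 6 * 6 * 6 * 6 * 6 = 46656

Answer: 46656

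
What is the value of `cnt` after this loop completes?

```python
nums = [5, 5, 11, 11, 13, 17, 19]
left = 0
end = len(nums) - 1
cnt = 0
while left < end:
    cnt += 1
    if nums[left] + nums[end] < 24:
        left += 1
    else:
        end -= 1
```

Steps to find pair summing to 24
`cnt` takes the values: 0 → 1 → 2 → 3 → 4 → 5 → 6

Answer: 6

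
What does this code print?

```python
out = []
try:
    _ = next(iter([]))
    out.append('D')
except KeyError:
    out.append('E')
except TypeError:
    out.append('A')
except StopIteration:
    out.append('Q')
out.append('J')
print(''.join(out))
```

Execution trace: 'Q' (except StopIteration) → 'J' (after the try/except). Output: QJ

Answer: QJ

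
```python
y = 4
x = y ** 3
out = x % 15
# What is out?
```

Trace:
`y = 4` → y = 4
`x = y ** 3` → x = 64
`out = x % 15` → out = 4
So out = 4

Answer: 4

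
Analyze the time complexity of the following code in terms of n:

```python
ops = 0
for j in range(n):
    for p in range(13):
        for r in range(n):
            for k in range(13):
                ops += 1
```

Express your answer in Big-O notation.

Each loop level contributes: n × 1 × n × 1. Multiplying the contributions gives O(n^2).

Answer: O(n^2)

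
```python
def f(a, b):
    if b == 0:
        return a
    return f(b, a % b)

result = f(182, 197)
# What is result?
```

f(182, 197) -> f(197, 182) -> f(182, 15) -> f(15, 2) -> f(2, 1) -> f(1, 0) -> 1

Answer: 1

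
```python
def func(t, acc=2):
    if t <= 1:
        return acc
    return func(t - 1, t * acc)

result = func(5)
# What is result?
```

Accumulator trace (n, acc): (5, 2) -> (4, 10) -> (3, 40) -> (2, 120) -> (1, 240) -> return 240

Answer: 240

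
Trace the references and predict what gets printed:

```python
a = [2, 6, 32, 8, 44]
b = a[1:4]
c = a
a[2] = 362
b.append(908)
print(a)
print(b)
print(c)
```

Key concept: slice vs alias.
Step by step:
`a = [2, 6, 32, 8, 44]` → a = [2, 6, 32, 8, 44]
`b = a[1:4]` → b = [6, 32, 8]
`c = a` → c = [2, 6, 32, 8, 44] (same object as a)
`a[2] = 362` → a = [2, 6, 362, 8, 44] (same object as c); c = [2, 6, 362, 8, 44] (same object as a)
`b.append(908)` → b = [6, 32, 8, 908]
`print(a)` → prints [2, 6, 362, 8, 44]
`print(b)` → prints [6, 32, 8, 908]
`print(c)` → prints [2, 6, 362, 8, 44]

Answer:
[2, 6, 362, 8, 44]
[6, 32, 8, 908]
[2, 6, 362, 8, 44]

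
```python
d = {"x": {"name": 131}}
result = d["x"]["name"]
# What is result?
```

Trace:
`d = {"x": {"name": 131}}` → d = {'x': {'name': 131}}
`result = d["x"]["name"]` → result = 131
So result = 131

Answer: 131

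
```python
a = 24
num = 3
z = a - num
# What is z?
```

Trace:
`a = 24` → a = 24
`num = 3` → num = 3
`z = a - num` → z = 21
So z = 21

Answer: 21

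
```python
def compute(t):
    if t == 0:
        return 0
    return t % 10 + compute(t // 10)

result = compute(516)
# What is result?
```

Sum of digits of 516: 6 + 1 + 5 = 12

Answer: 12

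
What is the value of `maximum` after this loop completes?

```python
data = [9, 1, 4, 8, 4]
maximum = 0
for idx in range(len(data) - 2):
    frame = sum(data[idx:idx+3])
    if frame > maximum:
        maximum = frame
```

Max sum of 3-element window in [9, 1, 4, 8, 4]
`maximum` takes the values: 0 → 14 → 16

Answer: 16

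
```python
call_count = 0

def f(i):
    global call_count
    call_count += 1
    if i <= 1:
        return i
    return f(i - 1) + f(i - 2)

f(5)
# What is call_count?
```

Calls(i) = 1 + Calls(i-1) + Calls(i-2); Calls(0)=Calls(1)=1. For i=5 this gives 15.

Answer: 15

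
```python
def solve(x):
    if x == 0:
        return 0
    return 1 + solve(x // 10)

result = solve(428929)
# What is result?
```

Count of digits of 428929: 6

Answer: 6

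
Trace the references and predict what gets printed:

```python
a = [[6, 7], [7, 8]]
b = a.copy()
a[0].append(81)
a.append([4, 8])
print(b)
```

Key concept: shallow copy with nested lists.
Step by step:
`a = [[6, 7], [7, 8]]` → a = [[6, 7], [7, 8]]
`b = a.copy()` → b = [[6, 7], [7, 8]]
`a[0].append(81)` → a = [[6, 7, 81], [7, 8]]; b = [[6, 7, 81], [7, 8]]
`a.append([4, 8])` → a = [[6, 7, 81], [7, 8], [4, 8]]
`print(b)` → prints [[6, 7, 81], [7, 8]]

Answer: [[6, 7, 81], [7, 8]]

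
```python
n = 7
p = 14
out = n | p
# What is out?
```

Trace:
`n = 7` → n = 7
`p = 14` → p = 14
`out = n | p` → out = 15
So out = 15

Answer: 15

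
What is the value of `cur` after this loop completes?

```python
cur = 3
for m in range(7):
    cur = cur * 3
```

Multiply by 3, 7 times: 3 * 3^7 = 6561
`cur` takes the values: 3 → 9 → 27 → 81 → 243 → 729 → 2187 → 6561

Answer: 6561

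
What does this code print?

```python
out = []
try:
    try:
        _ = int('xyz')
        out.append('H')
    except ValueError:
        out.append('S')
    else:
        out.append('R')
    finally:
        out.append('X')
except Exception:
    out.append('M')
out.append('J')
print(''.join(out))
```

Execution trace: 'S' (inner except ValueError) → 'X' (inner finally) → 'J' (after the try/except). Output: SXJ

Answer: SXJ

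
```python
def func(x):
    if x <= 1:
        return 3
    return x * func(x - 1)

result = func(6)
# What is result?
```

func(6) = 6 * 5 * 4 * 3 * 2 * 3 = 2160

Answer: 2160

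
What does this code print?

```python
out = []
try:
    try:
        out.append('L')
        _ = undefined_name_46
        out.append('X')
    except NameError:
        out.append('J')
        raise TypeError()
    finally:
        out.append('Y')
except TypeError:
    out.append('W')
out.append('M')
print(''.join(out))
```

Execution trace: 'L' (inner try body) → 'J' (inner except NameError) → 'Y' (inner finally) → 'W' (outer except TypeError) → 'M' (after the try/except). Output: LJYWM

Answer: LJYWM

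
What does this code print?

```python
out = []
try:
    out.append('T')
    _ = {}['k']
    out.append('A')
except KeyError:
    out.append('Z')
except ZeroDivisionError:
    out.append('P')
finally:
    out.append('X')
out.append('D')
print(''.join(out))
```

Execution trace: 'T' (try body) → 'Z' (except KeyError) → 'X' (finally) → 'D' (after the try/except). Output: TZXD

Answer: TZXD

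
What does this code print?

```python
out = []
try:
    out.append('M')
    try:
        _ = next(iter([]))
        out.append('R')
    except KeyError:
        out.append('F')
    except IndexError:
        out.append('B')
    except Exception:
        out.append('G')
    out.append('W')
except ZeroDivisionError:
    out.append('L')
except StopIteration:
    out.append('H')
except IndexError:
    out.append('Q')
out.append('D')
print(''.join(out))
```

Execution trace: 'M' (try body) → 'G' (inner except Exception) → 'W' (try body, no exception) → 'D' (after the try/except). Output: MGWD

Answer: MGWD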